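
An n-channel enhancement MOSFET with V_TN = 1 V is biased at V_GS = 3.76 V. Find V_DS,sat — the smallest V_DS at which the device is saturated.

The boundary between triode and saturation is V_DS = V_GS − V_TN = V_ov.
V_ov = 3.76 − 1 = 2.76 V.

V_DS,sat = 2.76 V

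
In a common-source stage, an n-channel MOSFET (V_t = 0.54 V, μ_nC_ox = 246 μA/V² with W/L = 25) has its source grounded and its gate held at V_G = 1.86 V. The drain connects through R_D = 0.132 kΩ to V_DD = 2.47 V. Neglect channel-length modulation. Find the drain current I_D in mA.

I_D = 5.36 mA

V_GS = V_G = 1.86 V, so V_ov = 1.86 − 0.54 = 1.32 V.
k_n = μ_nC_ox · (W/L) = 6.15 mA/V².
Assume saturation: I_D = ½ k_n V_ov² = 0.5 × 6.15 × 1.32² = 5.36 mA, giving V_DS = V_DD − I_D R_D = 2.47 − 5.36 × 0.132 = 1.76 V.
V_DS = 1.76 V ≥ V_ov = 1.32 V, confirming saturation.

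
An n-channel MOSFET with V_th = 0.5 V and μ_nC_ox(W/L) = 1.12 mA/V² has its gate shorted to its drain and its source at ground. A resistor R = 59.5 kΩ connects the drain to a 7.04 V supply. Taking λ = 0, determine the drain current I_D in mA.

With gate tied to drain, V_GS = V_DS ≥ V_GS − V_th, so the device is in saturation.
KCL at the drain: ½ k_n (V_GS − V_th)² = (V_DD − V_GS)/R.
Let x = V_GS − 0.5. Then 33.3 x² + x − 6.54 = 0, giving x = 0.428 V (positive root), so V_GS = 0.928 V.
I_D = (V_DD − V_GS)/R = (7.04 − 0.928) / 59.5 = 0.103 mA.

I_D = 0.103 mA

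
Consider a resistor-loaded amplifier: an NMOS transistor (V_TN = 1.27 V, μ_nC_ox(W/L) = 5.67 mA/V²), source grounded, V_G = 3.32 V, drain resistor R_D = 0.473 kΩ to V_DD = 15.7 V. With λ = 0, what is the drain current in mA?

I_D = 11.9 mA

V_GS = V_G = 3.32 V, so V_ov = 3.32 − 1.27 = 2.05 V.
Assume saturation: I_D = ½ k_n V_ov² = 0.5 × 5.67 × 2.05² = 11.9 mA, giving V_DS = V_DD − I_D R_D = 15.7 − 11.9 × 0.473 = 10.1 V.
V_DS = 10.1 V ≥ V_ov = 2.05 V, confirming saturation.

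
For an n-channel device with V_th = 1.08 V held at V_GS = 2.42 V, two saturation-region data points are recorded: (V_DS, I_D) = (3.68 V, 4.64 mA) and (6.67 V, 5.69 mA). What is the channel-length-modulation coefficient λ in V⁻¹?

With V_GS fixed, I_D ∝ (1 + λ V_DS) in saturation, so I_D2/I_D1 = (1 + λ V_DS2)/(1 + λ V_DS1).
5.69/4.64 = 1.226 = (1 + 6.67 λ)/(1 + 3.68 λ).
Solving: λ (I_D1 V_DS2 − I_D2 V_DS1) = I_D2 − I_D1, so λ = (5.69 − 4.64) / (4.64 × 6.67 − 5.69 × 3.68) = 1.05 / 10 = 0.105 V⁻¹.

λ = 0.105 V⁻¹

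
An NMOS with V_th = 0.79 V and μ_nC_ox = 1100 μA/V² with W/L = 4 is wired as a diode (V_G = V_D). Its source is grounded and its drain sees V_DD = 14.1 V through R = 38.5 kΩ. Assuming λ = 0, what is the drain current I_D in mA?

I_D = 0.336 mA

With gate tied to drain, V_GS = V_DS ≥ V_GS − V_th, so the device is in saturation.
k_n = μ_nC_ox · (W/L) = 4.4 mA/V².
KCL at the drain: ½ k_n (V_GS − V_th)² = (V_DD − V_GS)/R.
Let x = V_GS − 0.79. Then 84.7 x² + x − 13.31 = 0, giving x = 0.391 V (positive root), so V_GS = 1.18 V.
I_D = (V_DD − V_GS)/R = (14.1 − 1.18) / 38.5 = 0.336 mA.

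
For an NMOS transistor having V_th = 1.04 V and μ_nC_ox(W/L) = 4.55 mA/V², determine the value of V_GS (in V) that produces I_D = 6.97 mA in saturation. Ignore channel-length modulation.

In saturation I_D = ½ k_n (V_GS − V_th)², so V_GS − V_th = √(2 I_D / k_n) = √(2 × 6.97 / 4.55) = 1.75 V.
V_GS = 1.04 + 1.75 = 2.79 V.

V_GS = 2.79 V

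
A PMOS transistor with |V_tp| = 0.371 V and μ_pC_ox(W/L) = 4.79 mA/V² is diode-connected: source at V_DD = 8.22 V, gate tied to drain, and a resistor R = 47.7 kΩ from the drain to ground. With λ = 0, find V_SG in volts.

V_SG = 0.629 V

With gate tied to drain, V_SG = V_SD ≥ V_SG − |V_tp|, so the device is in saturation.
KCL at the drain: ½ k_p (V_SG − |V_tp|)² = (V_DD − V_SG)/R.
Let x = V_SG − 0.371. Then 114 x² + x − 7.849 = 0, giving x = 0.258 V (positive root), so V_SG = 0.629 V.
I_D = (V_DD − V_SG)/R = (8.22 − 0.629) / 47.7 = 0.159 mA.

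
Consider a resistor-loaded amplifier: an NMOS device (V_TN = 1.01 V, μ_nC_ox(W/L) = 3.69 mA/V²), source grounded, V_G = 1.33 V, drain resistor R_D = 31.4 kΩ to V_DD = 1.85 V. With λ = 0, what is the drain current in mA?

I_D = 0.0572 mA

V_GS = V_G = 1.33 V, so V_ov = 1.33 − 1.01 = 0.32 V.
Assume saturation: I_D = ½ k_n V_ov² = 0.5 × 3.69 × 0.32² = 0.189 mA, giving V_DS = V_DD − I_D R_D = 1.85 − 0.189 × 31.4 = -4.08 V.
But -4.08 V < V_ov = 0.32 V, so the device is actually in triode.
In triode I_D = k_n[V_ov V_DS − ½ V_DS²] and I_D = (V_DD − V_DS)/R_D. Equating: 57.9 V_DS² − 38.08 V_DS + 1.85 = 0, giving V_DS = 0.0528 V (the root below V_ov).
I_D = (1.85 − 0.0528) / 31.4 = 0.0572 mA.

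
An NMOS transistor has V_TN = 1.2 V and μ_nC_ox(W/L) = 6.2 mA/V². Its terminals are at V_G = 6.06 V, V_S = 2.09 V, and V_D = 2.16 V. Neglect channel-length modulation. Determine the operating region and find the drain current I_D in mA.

Triode; I_D = 1.19 mA

V_GS = V_G − V_S = 6.06 − 2.09 = 3.97 V; V_DS = V_D − V_S = 2.16 − 2.09 = 0.07 V.
V_ov = V_GS − V_TN = 3.97 − 1.2 = 2.77 V.
Since V_DS = 0.07 V < V_ov = 2.77 V, the device is in the triode region.
I_D = k_n [V_ov · V_DS − ½ V_DS²] = 6.2 × [2.77 × 0.07 − 0.5 × 0.07²] = 1.19 mA.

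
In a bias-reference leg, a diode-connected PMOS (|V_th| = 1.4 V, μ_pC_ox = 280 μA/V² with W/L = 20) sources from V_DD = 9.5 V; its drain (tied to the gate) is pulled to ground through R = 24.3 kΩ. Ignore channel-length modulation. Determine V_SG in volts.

With gate tied to drain, V_SG = V_SD ≥ V_SG − |V_th|, so the device is in saturation.
k_p = μ_pC_ox · (W/L) = 5.6 mA/V².
KCL at the drain: ½ k_p (V_SG − |V_th|)² = (V_DD − V_SG)/R.
Let x = V_SG − 1.4. Then 68 x² + x − 8.1 = 0, giving x = 0.338 V (positive root), so V_SG = 1.74 V.
I_D = (V_DD − V_SG)/R = (9.5 − 1.74) / 24.3 = 0.319 mA.

V_SG = 1.74 V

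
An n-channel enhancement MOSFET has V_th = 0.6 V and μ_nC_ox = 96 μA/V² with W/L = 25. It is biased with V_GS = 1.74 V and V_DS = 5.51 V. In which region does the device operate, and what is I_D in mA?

Saturation; I_D = 1.56 mA

k_n = μ_nC_ox · (W/L) = 2.4 mA/V².
V_ov = V_GS − V_th = 1.74 − 0.6 = 1.14 V.
Since V_DS = 5.51 V ≥ V_ov = 1.14 V, the device is in saturation.
I_D = ½ k_n V_ov² = 0.5 × 2.4 × 1.14² = 1.56 mA.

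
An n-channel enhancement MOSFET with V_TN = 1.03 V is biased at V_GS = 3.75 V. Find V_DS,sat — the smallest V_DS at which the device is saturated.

V_DS,sat = 2.72 V

The boundary between triode and saturation is V_DS = V_GS − V_TN = V_ov.
V_ov = 3.75 − 1.03 = 2.72 V.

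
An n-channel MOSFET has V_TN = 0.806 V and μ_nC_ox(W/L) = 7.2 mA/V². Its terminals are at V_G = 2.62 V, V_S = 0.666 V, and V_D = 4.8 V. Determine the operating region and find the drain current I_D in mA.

V_GS = V_G − V_S = 2.62 − 0.666 = 1.95 V; V_DS = V_D − V_S = 4.8 − 0.666 = 4.13 V.
V_ov = V_GS − V_TN = 1.95 − 0.806 = 1.15 V.
Since V_DS = 4.13 V ≥ V_ov = 1.15 V, the device is in saturation.
I_D = ½ k_n V_ov² = 0.5 × 7.2 × 1.15² = 4.74 mA.

Saturation; I_D = 4.74 mA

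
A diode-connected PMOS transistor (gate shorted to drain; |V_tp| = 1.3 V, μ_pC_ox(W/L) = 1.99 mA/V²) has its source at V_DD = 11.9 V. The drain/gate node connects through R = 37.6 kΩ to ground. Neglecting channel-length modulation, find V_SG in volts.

With gate tied to drain, V_SG = V_SD ≥ V_SG − |V_tp|, so the device is in saturation.
KCL at the drain: ½ k_p (V_SG − |V_tp|)² = (V_DD − V_SG)/R.
Let x = V_SG − 1.3. Then 37.4 x² + x − 10.6 = 0, giving x = 0.519 V (positive root), so V_SG = 1.82 V.
I_D = (V_DD − V_SG)/R = (11.9 − 1.82) / 37.6 = 0.268 mA.

V_SG = 1.82 V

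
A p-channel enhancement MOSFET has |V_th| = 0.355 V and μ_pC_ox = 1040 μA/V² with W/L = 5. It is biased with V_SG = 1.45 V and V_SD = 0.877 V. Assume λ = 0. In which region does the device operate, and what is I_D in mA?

Triode; I_D = 2.99 mA

k_p = μ_pC_ox · (W/L) = 5.2 mA/V².
V_ov = V_SG − |V_th| = 1.45 − 0.355 = 1.09 V.
Since V_SD = 0.877 V < V_ov = 1.09 V, the device is in the triode region.
I_D = k_p [V_ov · V_SD − ½ V_SD²] = 5.2 × [1.09 × 0.877 − 0.5 × 0.877²] = 2.99 mA.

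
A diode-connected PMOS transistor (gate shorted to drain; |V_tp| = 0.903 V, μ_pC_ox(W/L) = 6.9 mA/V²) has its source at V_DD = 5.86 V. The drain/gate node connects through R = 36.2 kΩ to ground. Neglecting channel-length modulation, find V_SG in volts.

With gate tied to drain, V_SG = V_SD ≥ V_SG − |V_tp|, so the device is in saturation.
KCL at the drain: ½ k_p (V_SG − |V_tp|)² = (V_DD − V_SG)/R.
Let x = V_SG − 0.903. Then 125 x² + x − 4.957 = 0, giving x = 0.195 V (positive root), so V_SG = 1.1 V.
I_D = (V_DD − V_SG)/R = (5.86 − 1.1) / 36.2 = 0.132 mA.

V_SG = 1.10 V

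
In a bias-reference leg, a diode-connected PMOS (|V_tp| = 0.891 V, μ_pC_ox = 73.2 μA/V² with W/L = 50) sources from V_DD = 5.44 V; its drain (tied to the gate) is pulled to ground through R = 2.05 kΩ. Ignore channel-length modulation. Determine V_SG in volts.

V_SG = 1.87 V

With gate tied to drain, V_SG = V_SD ≥ V_SG − |V_tp|, so the device is in saturation.
k_p = μ_pC_ox · (W/L) = 3.66 mA/V².
KCL at the drain: ½ k_p (V_SG − |V_tp|)² = (V_DD − V_SG)/R.
Let x = V_SG − 0.891. Then 3.75 x² + x − 4.549 = 0, giving x = 0.976 V (positive root), so V_SG = 1.87 V.
I_D = (V_DD − V_SG)/R = (5.44 − 1.87) / 2.05 = 1.74 mA.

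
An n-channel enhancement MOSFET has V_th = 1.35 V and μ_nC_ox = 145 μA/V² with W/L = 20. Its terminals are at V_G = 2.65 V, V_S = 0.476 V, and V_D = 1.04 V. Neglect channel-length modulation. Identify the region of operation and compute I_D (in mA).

V_GS = V_G − V_S = 2.65 − 0.476 = 2.17 V; V_DS = V_D − V_S = 1.04 − 0.476 = 0.564 V.
k_n = μ_nC_ox · (W/L) = 2.9 mA/V².
V_ov = V_GS − V_th = 2.17 − 1.35 = 0.824 V.
Since V_DS = 0.564 V < V_ov = 0.824 V, the device is in the triode region.
I_D = k_n [V_ov · V_DS − ½ V_DS²] = 2.9 × [0.824 × 0.564 − 0.5 × 0.564²] = 0.886 mA.

Triode; I_D = 0.886 mA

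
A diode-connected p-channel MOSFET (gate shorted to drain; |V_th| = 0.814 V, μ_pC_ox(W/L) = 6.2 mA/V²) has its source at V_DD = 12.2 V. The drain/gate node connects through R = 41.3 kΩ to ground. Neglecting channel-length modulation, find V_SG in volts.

With gate tied to drain, V_SG = V_SD ≥ V_SG − |V_th|, so the device is in saturation.
KCL at the drain: ½ k_p (V_SG − |V_th|)² = (V_DD − V_SG)/R.
Let x = V_SG − 0.814. Then 128 x² + x − 11.39 = 0, giving x = 0.294 V (positive root), so V_SG = 1.11 V.
I_D = (V_DD − V_SG)/R = (12.2 − 1.11) / 41.3 = 0.269 mA.

V_SG = 1.11 V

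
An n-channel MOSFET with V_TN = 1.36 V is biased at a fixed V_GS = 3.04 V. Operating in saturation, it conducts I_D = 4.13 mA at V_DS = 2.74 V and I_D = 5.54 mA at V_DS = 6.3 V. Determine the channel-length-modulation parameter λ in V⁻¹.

λ = 0.130 V⁻¹

With V_GS fixed, I_D ∝ (1 + λ V_DS) in saturation, so I_D2/I_D1 = (1 + λ V_DS2)/(1 + λ V_DS1).
5.54/4.13 = 1.341 = (1 + 6.3 λ)/(1 + 2.74 λ).
Solving: λ (I_D1 V_DS2 − I_D2 V_DS1) = I_D2 − I_D1, so λ = (5.54 − 4.13) / (4.13 × 6.3 − 5.54 × 2.74) = 1.41 / 10.8 = 0.13 V⁻¹.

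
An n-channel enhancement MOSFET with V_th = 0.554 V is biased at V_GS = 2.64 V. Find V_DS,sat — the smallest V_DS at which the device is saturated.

The boundary between triode and saturation is V_DS = V_GS − V_th = V_ov.
V_ov = 2.64 − 0.554 = 2.09 V.

V_DS,sat = 2.09 V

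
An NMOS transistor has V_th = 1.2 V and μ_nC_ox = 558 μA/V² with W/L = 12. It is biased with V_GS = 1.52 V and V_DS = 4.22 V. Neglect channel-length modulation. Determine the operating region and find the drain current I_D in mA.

k_n = μ_nC_ox · (W/L) = 6.696 mA/V².
V_ov = V_GS − V_th = 1.52 − 1.2 = 0.32 V.
Since V_DS = 4.22 V ≥ V_ov = 0.32 V, the device is in saturation.
I_D = ½ k_n V_ov² = 0.5 × 6.696 × 0.32² = 0.343 mA.

Saturation; I_D = 0.343 mA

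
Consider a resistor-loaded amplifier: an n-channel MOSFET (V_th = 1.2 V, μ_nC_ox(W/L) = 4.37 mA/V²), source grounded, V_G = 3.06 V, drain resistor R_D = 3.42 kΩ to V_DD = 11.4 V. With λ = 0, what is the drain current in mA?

V_GS = V_G = 3.06 V, so V_ov = 3.06 − 1.2 = 1.86 V.
Assume saturation: I_D = ½ k_n V_ov² = 0.5 × 4.37 × 1.86² = 7.56 mA, giving V_DS = V_DD − I_D R_D = 11.4 − 7.56 × 3.42 = -14.5 V.
But -14.5 V < V_ov = 1.86 V, so the device is actually in triode.
In triode I_D = k_n[V_ov V_DS − ½ V_DS²] and I_D = (V_DD − V_DS)/R_D. Equating: 7.47 V_DS² − 28.8 V_DS + 11.4 = 0, giving V_DS = 0.448 V (the root below V_ov).
I_D = (11.4 − 0.448) / 3.42 = 3.2 mA.

I_D = 3.20 mA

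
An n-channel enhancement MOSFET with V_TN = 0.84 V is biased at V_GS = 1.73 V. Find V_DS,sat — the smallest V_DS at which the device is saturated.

V_DS,sat = 0.890 V

The boundary between triode and saturation is V_DS = V_GS − V_TN = V_ov.
V_ov = 1.73 − 0.84 = 0.89 V.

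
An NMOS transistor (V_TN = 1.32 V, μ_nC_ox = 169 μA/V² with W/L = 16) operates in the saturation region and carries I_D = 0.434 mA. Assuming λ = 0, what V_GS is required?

k_n = μ_nC_ox · (W/L) = 2.704 mA/V².
In saturation I_D = ½ k_n (V_GS − V_TN)², so V_GS − V_TN = √(2 I_D / k_n) = √(2 × 0.434 / 2.704) = 0.567 V.
V_GS = 1.32 + 0.567 = 1.89 V.

V_GS = 1.89 V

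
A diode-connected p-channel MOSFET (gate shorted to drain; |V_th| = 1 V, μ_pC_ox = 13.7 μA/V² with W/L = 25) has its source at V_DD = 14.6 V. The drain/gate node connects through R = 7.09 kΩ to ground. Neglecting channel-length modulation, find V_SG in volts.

With gate tied to drain, V_SG = V_SD ≥ V_SG − |V_th|, so the device is in saturation.
k_p = μ_pC_ox · (W/L) = 0.3425 mA/V².
KCL at the drain: ½ k_p (V_SG − |V_th|)² = (V_DD − V_SG)/R.
Let x = V_SG − 1. Then 1.21 x² + x − 13.6 = 0, giving x = 2.96 V (positive root), so V_SG = 3.96 V.
I_D = (V_DD − V_SG)/R = (14.6 − 3.96) / 7.09 = 1.5 mA.

V_SG = 3.96 V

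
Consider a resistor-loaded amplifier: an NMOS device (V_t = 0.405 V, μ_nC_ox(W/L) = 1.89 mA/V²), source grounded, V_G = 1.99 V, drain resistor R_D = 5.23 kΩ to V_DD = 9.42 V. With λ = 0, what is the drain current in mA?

I_D = 1.66 mA

V_GS = V_G = 1.99 V, so V_ov = 1.99 − 0.405 = 1.58 V.
Assume saturation: I_D = ½ k_n V_ov² = 0.5 × 1.89 × 1.58² = 2.37 mA, giving V_DS = V_DD − I_D R_D = 9.42 − 2.37 × 5.23 = -3 V.
But -3 V < V_ov = 1.58 V, so the device is actually in triode.
In triode I_D = k_n[V_ov V_DS − ½ V_DS²] and I_D = (V_DD − V_DS)/R_D. Equating: 4.94 V_DS² − 16.67 V_DS + 9.42 = 0, giving V_DS = 0.718 V (the root below V_ov).
I_D = (9.42 − 0.718) / 5.23 = 1.66 mA.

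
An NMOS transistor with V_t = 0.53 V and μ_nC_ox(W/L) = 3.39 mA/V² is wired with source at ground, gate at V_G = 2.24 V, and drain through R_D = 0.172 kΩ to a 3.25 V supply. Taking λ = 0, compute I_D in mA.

V_GS = V_G = 2.24 V, so V_ov = 2.24 − 0.53 = 1.71 V.
Assume saturation: I_D = ½ k_n V_ov² = 0.5 × 3.39 × 1.71² = 4.96 mA, giving V_DS = V_DD − I_D R_D = 3.25 − 4.96 × 0.172 = 2.4 V.
V_DS = 2.4 V ≥ V_ov = 1.71 V, confirming saturation.

I_D = 4.96 mA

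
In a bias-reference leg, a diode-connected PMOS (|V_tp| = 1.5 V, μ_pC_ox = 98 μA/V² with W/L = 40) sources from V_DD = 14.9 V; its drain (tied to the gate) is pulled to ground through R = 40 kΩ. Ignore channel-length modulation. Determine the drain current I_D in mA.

I_D = 0.325 mA

With gate tied to drain, V_SG = V_SD ≥ V_SG − |V_tp|, so the device is in saturation.
k_p = μ_pC_ox · (W/L) = 3.92 mA/V².
KCL at the drain: ½ k_p (V_SG − |V_tp|)² = (V_DD − V_SG)/R.
Let x = V_SG − 1.5. Then 78.4 x² + x − 13.4 = 0, giving x = 0.407 V (positive root), so V_SG = 1.91 V.
I_D = (V_DD − V_SG)/R = (14.9 − 1.91) / 40 = 0.325 mA.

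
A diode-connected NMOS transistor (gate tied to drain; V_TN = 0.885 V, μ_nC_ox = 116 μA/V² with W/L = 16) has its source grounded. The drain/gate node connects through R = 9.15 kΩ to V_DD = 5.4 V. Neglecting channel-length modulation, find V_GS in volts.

With gate tied to drain, V_GS = V_DS ≥ V_GS − V_TN, so the device is in saturation.
k_n = μ_nC_ox · (W/L) = 1.856 mA/V².
KCL at the drain: ½ k_n (V_GS − V_TN)² = (V_DD − V_GS)/R.
Let x = V_GS − 0.885. Then 8.49 x² + x − 4.515 = 0, giving x = 0.673 V (positive root), so V_GS = 1.56 V.
I_D = (V_DD − V_GS)/R = (5.4 − 1.56) / 9.15 = 0.42 mA.

V_GS = 1.56 V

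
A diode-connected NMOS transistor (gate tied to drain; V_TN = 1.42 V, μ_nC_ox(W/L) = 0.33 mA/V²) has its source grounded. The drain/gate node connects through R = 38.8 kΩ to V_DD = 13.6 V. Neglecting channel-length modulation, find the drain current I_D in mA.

I_D = 0.280 mA

With gate tied to drain, V_GS = V_DS ≥ V_GS − V_TN, so the device is in saturation.
KCL at the drain: ½ k_n (V_GS − V_TN)² = (V_DD − V_GS)/R.
Let x = V_GS − 1.42. Then 6.4 x² + x − 12.18 = 0, giving x = 1.3 V (positive root), so V_GS = 2.72 V.
I_D = (V_DD − V_GS)/R = (13.6 − 2.72) / 38.8 = 0.28 mA.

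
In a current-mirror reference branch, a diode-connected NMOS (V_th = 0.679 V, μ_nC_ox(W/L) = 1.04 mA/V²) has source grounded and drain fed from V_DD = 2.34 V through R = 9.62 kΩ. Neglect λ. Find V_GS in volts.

V_GS = 1.16 V

With gate tied to drain, V_GS = V_DS ≥ V_GS − V_th, so the device is in saturation.
KCL at the drain: ½ k_n (V_GS − V_th)² = (V_DD − V_GS)/R.
Let x = V_GS − 0.679. Then 5 x² + x − 1.661 = 0, giving x = 0.485 V (positive root), so V_GS = 1.16 V.
I_D = (V_DD − V_GS)/R = (2.34 − 1.16) / 9.62 = 0.122 mA.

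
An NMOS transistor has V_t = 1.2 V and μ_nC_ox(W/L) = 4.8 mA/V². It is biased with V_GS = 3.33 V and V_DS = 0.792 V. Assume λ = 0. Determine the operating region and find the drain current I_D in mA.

Triode; I_D = 6.59 mA

V_ov = V_GS − V_t = 3.33 − 1.2 = 2.13 V.
Since V_DS = 0.792 V < V_ov = 2.13 V, the device is in the triode region.
I_D = k_n [V_ov · V_DS − ½ V_DS²] = 4.8 × [2.13 × 0.792 − 0.5 × 0.792²] = 6.59 mA.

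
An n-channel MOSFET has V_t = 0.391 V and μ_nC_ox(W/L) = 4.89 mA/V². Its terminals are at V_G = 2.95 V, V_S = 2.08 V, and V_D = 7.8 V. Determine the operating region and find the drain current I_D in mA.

Saturation; I_D = 0.561 mA

V_GS = V_G − V_S = 2.95 − 2.08 = 0.87 V; V_DS = V_D − V_S = 7.8 − 2.08 = 5.72 V.
V_ov = V_GS − V_t = 0.87 − 0.391 = 0.479 V.
Since V_DS = 5.72 V ≥ V_ov = 0.479 V, the device is in saturation.
I_D = ½ k_n V_ov² = 0.5 × 4.89 × 0.479² = 0.561 mA.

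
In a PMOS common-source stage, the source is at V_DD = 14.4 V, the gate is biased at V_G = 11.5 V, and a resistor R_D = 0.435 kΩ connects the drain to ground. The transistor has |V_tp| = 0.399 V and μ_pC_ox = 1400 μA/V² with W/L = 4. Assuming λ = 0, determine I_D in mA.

V_SG = V_DD − V_G = 14.4 − 11.5 = 2.9 V, so V_ov = 2.9 − 0.399 = 2.5 V.
k_p = μ_pC_ox · (W/L) = 5.6 mA/V².
Assume saturation: I_D = ½ k_p V_ov² = 0.5 × 5.6 × 2.5² = 17.5 mA, giving V_SD = V_DD − I_D R_D = 14.4 − 17.5 × 0.435 = 6.78 V.
V_SD = 6.78 V ≥ V_ov = 2.5 V, confirming saturation.

I_D = 17.5 mA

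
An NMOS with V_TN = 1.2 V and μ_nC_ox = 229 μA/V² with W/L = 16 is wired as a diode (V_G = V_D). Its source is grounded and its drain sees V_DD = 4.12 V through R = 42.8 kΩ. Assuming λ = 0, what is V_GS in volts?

With gate tied to drain, V_GS = V_DS ≥ V_GS − V_TN, so the device is in saturation.
k_n = μ_nC_ox · (W/L) = 3.664 mA/V².
KCL at the drain: ½ k_n (V_GS − V_TN)² = (V_DD − V_GS)/R.
Let x = V_GS − 1.2. Then 78.4 x² + x − 2.92 = 0, giving x = 0.187 V (positive root), so V_GS = 1.39 V.
I_D = (V_DD − V_GS)/R = (4.12 − 1.39) / 42.8 = 0.0639 mA.

V_GS = 1.39 V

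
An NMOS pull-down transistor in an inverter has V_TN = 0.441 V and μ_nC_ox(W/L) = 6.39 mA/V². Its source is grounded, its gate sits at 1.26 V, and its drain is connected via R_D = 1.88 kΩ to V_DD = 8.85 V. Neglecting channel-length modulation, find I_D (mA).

V_GS = V_G = 1.26 V, so V_ov = 1.26 − 0.441 = 0.819 V.
Assume saturation: I_D = ½ k_n V_ov² = 0.5 × 6.39 × 0.819² = 2.14 mA, giving V_DS = V_DD − I_D R_D = 8.85 − 2.14 × 1.88 = 4.82 V.
V_DS = 4.82 V ≥ V_ov = 0.819 V, confirming saturation.

I_D = 2.14 mA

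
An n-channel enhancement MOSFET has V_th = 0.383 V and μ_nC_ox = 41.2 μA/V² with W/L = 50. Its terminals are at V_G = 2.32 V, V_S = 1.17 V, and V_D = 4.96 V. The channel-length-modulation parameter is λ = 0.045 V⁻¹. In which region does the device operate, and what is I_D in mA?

V_GS = V_G − V_S = 2.32 − 1.17 = 1.15 V; V_DS = V_D − V_S = 4.96 − 1.17 = 3.79 V.
k_n = μ_nC_ox · (W/L) = 2.06 mA/V².
V_ov = V_GS − V_th = 1.15 − 0.383 = 0.767 V.
Since V_DS = 3.79 V ≥ V_ov = 0.767 V, the device is in saturation.
I_D = ½ k_n V_ov² (1 + λ V_DS) = 0.5 × 2.06 × 0.767² × (1 + 0.045 × 3.79) = 0.709 mA.

Saturation; I_D = 0.709 mA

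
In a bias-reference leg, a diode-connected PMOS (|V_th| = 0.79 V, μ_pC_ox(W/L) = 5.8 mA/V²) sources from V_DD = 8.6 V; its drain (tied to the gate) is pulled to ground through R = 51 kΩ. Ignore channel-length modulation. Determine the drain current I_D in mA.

I_D = 0.149 mA

With gate tied to drain, V_SG = V_SD ≥ V_SG − |V_th|, so the device is in saturation.
KCL at the drain: ½ k_p (V_SG − |V_th|)² = (V_DD − V_SG)/R.
Let x = V_SG − 0.79. Then 148 x² + x − 7.81 = 0, giving x = 0.226 V (positive root), so V_SG = 1.02 V.
I_D = (V_DD − V_SG)/R = (8.6 − 1.02) / 51 = 0.149 mA.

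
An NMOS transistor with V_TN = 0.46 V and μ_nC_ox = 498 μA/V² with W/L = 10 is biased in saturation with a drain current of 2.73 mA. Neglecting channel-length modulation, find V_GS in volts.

V_GS = 1.51 V

k_n = μ_nC_ox · (W/L) = 4.98 mA/V².
In saturation I_D = ½ k_n (V_GS − V_TN)², so V_GS − V_TN = √(2 I_D / k_n) = √(2 × 2.73 / 4.98) = 1.05 V.
V_GS = 0.46 + 1.05 = 1.51 V.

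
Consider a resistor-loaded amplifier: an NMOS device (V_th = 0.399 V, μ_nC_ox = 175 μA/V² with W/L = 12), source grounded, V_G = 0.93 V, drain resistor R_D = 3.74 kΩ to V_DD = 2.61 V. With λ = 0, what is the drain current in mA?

V_GS = V_G = 0.93 V, so V_ov = 0.93 − 0.399 = 0.531 V.
k_n = μ_nC_ox · (W/L) = 2.1 mA/V².
Assume saturation: I_D = ½ k_n V_ov² = 0.5 × 2.1 × 0.531² = 0.296 mA, giving V_DS = V_DD − I_D R_D = 2.61 − 0.296 × 3.74 = 1.5 V.
V_DS = 1.5 V ≥ V_ov = 0.531 V, confirming saturation.

I_D = 0.296 mA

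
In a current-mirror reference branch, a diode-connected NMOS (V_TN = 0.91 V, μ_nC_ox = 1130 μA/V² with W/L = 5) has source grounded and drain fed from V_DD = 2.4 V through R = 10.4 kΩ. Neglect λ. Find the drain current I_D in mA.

With gate tied to drain, V_GS = V_DS ≥ V_GS − V_TN, so the device is in saturation.
k_n = μ_nC_ox · (W/L) = 5.65 mA/V².
KCL at the drain: ½ k_n (V_GS − V_TN)² = (V_DD − V_GS)/R.
Let x = V_GS − 0.91. Then 29.4 x² + x − 1.49 = 0, giving x = 0.209 V (positive root), so V_GS = 1.12 V.
I_D = (V_DD − V_GS)/R = (2.4 − 1.12) / 10.4 = 0.123 mA.

I_D = 0.123 mA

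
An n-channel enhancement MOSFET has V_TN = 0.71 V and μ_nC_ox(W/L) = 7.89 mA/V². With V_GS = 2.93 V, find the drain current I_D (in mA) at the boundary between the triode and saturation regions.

I_D = 19.4 mA

At the boundary V_DS = V_ov = V_GS − V_TN = 2.93 − 0.71 = 2.22 V.
I_D = ½ k_n V_ov² = 0.5 × 7.89 × 2.22² = 19.4 mA.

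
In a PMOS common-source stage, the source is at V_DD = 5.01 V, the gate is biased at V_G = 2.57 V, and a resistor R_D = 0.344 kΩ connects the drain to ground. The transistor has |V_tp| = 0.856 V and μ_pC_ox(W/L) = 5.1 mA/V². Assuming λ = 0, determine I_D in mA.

V_SG = V_DD − V_G = 5.01 − 2.57 = 2.44 V, so V_ov = 2.44 − 0.856 = 1.58 V.
Assume saturation: I_D = ½ k_p V_ov² = 0.5 × 5.1 × 1.58² = 6.4 mA, giving V_SD = V_DD − I_D R_D = 5.01 − 6.4 × 0.344 = 2.81 V.
V_SD = 2.81 V ≥ V_ov = 1.58 V, confirming saturation.

I_D = 6.40 mA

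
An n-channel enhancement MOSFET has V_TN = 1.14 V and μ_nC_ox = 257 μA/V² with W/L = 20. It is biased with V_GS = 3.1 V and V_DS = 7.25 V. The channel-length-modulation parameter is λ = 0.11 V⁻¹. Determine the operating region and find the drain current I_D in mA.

k_n = μ_nC_ox · (W/L) = 5.14 mA/V².
V_ov = V_GS − V_TN = 3.1 − 1.14 = 1.96 V.
Since V_DS = 7.25 V ≥ V_ov = 1.96 V, the device is in saturation.
I_D = ½ k_n V_ov² (1 + λ V_DS) = 0.5 × 5.14 × 1.96² × (1 + 0.11 × 7.25) = 17.7 mA.

Saturation; I_D = 17.7 mA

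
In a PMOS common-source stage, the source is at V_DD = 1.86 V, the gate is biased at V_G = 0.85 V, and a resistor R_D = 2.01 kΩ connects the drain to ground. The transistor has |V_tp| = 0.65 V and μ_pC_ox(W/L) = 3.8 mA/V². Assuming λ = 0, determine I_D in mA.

V_SG = V_DD − V_G = 1.86 − 0.85 = 1.01 V, so V_ov = 1.01 − 0.65 = 0.36 V.
Assume saturation: I_D = ½ k_p V_ov² = 0.5 × 3.8 × 0.36² = 0.246 mA, giving V_SD = V_DD − I_D R_D = 1.86 − 0.246 × 2.01 = 1.37 V.
V_SD = 1.37 V ≥ V_ov = 0.36 V, confirming saturation.

I_D = 0.246 mA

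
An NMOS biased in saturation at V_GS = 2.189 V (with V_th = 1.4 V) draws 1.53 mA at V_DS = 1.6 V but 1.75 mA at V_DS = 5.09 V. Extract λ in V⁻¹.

λ = 0.0441 V⁻¹

With V_GS fixed, I_D ∝ (1 + λ V_DS) in saturation, so I_D2/I_D1 = (1 + λ V_DS2)/(1 + λ V_DS1).
1.75/1.53 = 1.144 = (1 + 5.09 λ)/(1 + 1.6 λ).
Solving: λ (I_D1 V_DS2 − I_D2 V_DS1) = I_D2 − I_D1, so λ = (1.75 − 1.53) / (1.53 × 5.09 − 1.75 × 1.6) = 0.22 / 4.99 = 0.0441 V⁻¹.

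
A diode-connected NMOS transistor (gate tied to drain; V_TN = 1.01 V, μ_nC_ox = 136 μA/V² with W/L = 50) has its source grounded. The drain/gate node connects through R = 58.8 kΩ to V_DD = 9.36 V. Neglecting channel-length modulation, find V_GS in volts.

V_GS = 1.21 V

With gate tied to drain, V_GS = V_DS ≥ V_GS − V_TN, so the device is in saturation.
k_n = μ_nC_ox · (W/L) = 6.8 mA/V².
KCL at the drain: ½ k_n (V_GS − V_TN)² = (V_DD − V_GS)/R.
Let x = V_GS − 1.01. Then 200 x² + x − 8.35 = 0, giving x = 0.202 V (positive root), so V_GS = 1.21 V.
I_D = (V_DD − V_GS)/R = (9.36 − 1.21) / 58.8 = 0.139 mA.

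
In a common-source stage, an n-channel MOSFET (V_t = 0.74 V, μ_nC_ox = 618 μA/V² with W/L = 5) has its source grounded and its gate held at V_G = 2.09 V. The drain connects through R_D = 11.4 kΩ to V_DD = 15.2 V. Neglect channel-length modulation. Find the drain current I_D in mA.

I_D = 1.30 mA

V_GS = V_G = 2.09 V, so V_ov = 2.09 − 0.74 = 1.35 V.
k_n = μ_nC_ox · (W/L) = 3.09 mA/V².
Assume saturation: I_D = ½ k_n V_ov² = 0.5 × 3.09 × 1.35² = 2.82 mA, giving V_DS = V_DD − I_D R_D = 15.2 − 2.82 × 11.4 = -16.9 V.
But -16.9 V < V_ov = 1.35 V, so the device is actually in triode.
In triode I_D = k_n[V_ov V_DS − ½ V_DS²] and I_D = (V_DD − V_DS)/R_D. Equating: 17.6 V_DS² − 48.56 V_DS + 15.2 = 0, giving V_DS = 0.36 V (the root below V_ov).
I_D = (15.2 − 0.36) / 11.4 = 1.3 mA.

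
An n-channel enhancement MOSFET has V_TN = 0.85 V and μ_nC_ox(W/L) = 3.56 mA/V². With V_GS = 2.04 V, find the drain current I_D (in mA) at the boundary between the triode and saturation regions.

At the boundary V_DS = V_ov = V_GS − V_TN = 2.04 − 0.85 = 1.19 V.
I_D = ½ k_n V_ov² = 0.5 × 3.56 × 1.19² = 2.52 mA.

I_D = 2.52 mA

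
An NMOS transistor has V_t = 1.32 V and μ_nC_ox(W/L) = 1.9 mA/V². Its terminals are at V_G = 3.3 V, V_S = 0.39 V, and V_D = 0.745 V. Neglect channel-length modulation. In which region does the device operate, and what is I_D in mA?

V_GS = V_G − V_S = 3.3 − 0.39 = 2.91 V; V_DS = V_D − V_S = 0.745 − 0.39 = 0.355 V.
V_ov = V_GS − V_t = 2.91 − 1.32 = 1.59 V.
Since V_DS = 0.355 V < V_ov = 1.59 V, the device is in the triode region.
I_D = k_n [V_ov · V_DS − ½ V_DS²] = 1.9 × [1.59 × 0.355 − 0.5 × 0.355²] = 0.953 mA.

Triode; I_D = 0.953 mA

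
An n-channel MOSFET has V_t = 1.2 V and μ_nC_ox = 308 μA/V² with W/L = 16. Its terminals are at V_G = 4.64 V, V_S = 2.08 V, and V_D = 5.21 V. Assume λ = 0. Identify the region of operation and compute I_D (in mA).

Saturation; I_D = 4.56 mA

V_GS = V_G − V_S = 4.64 − 2.08 = 2.56 V; V_DS = V_D − V_S = 5.21 − 2.08 = 3.13 V.
k_n = μ_nC_ox · (W/L) = 4.928 mA/V².
V_ov = V_GS − V_t = 2.56 − 1.2 = 1.36 V.
Since V_DS = 3.13 V ≥ V_ov = 1.36 V, the device is in saturation.
I_D = ½ k_n V_ov² = 0.5 × 4.928 × 1.36² = 4.56 mA.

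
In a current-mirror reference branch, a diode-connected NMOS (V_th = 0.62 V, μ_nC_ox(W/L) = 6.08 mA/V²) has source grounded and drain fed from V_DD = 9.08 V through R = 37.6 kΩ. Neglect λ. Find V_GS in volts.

With gate tied to drain, V_GS = V_DS ≥ V_GS − V_th, so the device is in saturation.
KCL at the drain: ½ k_n (V_GS − V_th)² = (V_DD − V_GS)/R.
Let x = V_GS − 0.62. Then 114 x² + x − 8.46 = 0, giving x = 0.268 V (positive root), so V_GS = 0.888 V.
I_D = (V_DD − V_GS)/R = (9.08 − 0.888) / 37.6 = 0.218 mA.

V_GS = 0.888 V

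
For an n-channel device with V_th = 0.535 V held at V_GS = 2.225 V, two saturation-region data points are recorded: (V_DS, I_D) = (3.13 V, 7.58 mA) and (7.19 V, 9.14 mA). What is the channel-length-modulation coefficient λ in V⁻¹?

With V_GS fixed, I_D ∝ (1 + λ V_DS) in saturation, so I_D2/I_D1 = (1 + λ V_DS2)/(1 + λ V_DS1).
9.14/7.58 = 1.206 = (1 + 7.19 λ)/(1 + 3.13 λ).
Solving: λ (I_D1 V_DS2 − I_D2 V_DS1) = I_D2 − I_D1, so λ = (9.14 − 7.58) / (7.58 × 7.19 − 9.14 × 3.13) = 1.56 / 25.9 = 0.0603 V⁻¹.

λ = 0.0603 V⁻¹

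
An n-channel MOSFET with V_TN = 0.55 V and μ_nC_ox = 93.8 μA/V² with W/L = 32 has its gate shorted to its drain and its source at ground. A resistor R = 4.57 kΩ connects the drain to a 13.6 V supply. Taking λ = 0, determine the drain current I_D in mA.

With gate tied to drain, V_GS = V_DS ≥ V_GS − V_TN, so the device is in saturation.
k_n = μ_nC_ox · (W/L) = 3.002 mA/V².
KCL at the drain: ½ k_n (V_GS − V_TN)² = (V_DD − V_GS)/R.
Let x = V_GS − 0.55. Then 6.86 x² + x − 13.05 = 0, giving x = 1.31 V (positive root), so V_GS = 1.86 V.
I_D = (V_DD − V_GS)/R = (13.6 − 1.86) / 4.57 = 2.57 mA.

I_D = 2.57 mA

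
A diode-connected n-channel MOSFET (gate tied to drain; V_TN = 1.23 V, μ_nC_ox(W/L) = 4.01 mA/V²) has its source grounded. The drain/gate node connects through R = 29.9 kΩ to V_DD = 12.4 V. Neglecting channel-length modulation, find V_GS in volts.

V_GS = 1.65 V

With gate tied to drain, V_GS = V_DS ≥ V_GS − V_TN, so the device is in saturation.
KCL at the drain: ½ k_n (V_GS − V_TN)² = (V_DD − V_GS)/R.
Let x = V_GS − 1.23. Then 59.9 x² + x − 11.17 = 0, giving x = 0.423 V (positive root), so V_GS = 1.65 V.
I_D = (V_DD − V_GS)/R = (12.4 − 1.65) / 29.9 = 0.359 mA.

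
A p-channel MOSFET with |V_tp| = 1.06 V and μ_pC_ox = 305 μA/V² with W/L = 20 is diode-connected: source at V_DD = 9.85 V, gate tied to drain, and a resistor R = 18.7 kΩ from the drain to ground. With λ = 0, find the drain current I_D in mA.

With gate tied to drain, V_SG = V_SD ≥ V_SG − |V_tp|, so the device is in saturation.
k_p = μ_pC_ox · (W/L) = 6.1 mA/V².
KCL at the drain: ½ k_p (V_SG − |V_tp|)² = (V_DD − V_SG)/R.
Let x = V_SG − 1.06. Then 57 x² + x − 8.79 = 0, giving x = 0.384 V (positive root), so V_SG = 1.44 V.
I_D = (V_DD − V_SG)/R = (9.85 − 1.44) / 18.7 = 0.45 mA.

I_D = 0.450 mA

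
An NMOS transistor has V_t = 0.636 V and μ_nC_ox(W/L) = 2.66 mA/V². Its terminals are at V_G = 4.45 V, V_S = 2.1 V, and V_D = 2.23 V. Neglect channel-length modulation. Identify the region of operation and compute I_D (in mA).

V_GS = V_G − V_S = 4.45 − 2.1 = 2.35 V; V_DS = V_D − V_S = 2.23 − 2.1 = 0.13 V.
V_ov = V_GS − V_t = 2.35 − 0.636 = 1.71 V.
Since V_DS = 0.13 V < V_ov = 1.71 V, the device is in the triode region.
I_D = k_n [V_ov · V_DS − ½ V_DS²] = 2.66 × [1.71 × 0.13 − 0.5 × 0.13²] = 0.57 mA.

Triode; I_D = 0.570 mA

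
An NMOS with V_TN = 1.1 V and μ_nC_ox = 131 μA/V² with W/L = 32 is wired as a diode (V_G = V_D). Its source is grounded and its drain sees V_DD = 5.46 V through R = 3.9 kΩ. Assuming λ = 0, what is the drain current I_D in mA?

With gate tied to drain, V_GS = V_DS ≥ V_GS − V_TN, so the device is in saturation.
k_n = μ_nC_ox · (W/L) = 4.192 mA/V².
KCL at the drain: ½ k_n (V_GS − V_TN)² = (V_DD − V_GS)/R.
Let x = V_GS − 1.1. Then 8.17 x² + x − 4.36 = 0, giving x = 0.672 V (positive root), so V_GS = 1.77 V.
I_D = (V_DD − V_GS)/R = (5.46 − 1.77) / 3.9 = 0.946 mA.

I_D = 0.946 mA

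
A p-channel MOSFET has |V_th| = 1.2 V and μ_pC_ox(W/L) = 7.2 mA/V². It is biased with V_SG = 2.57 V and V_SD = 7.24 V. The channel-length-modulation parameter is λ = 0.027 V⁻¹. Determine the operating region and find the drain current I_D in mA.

V_ov = V_SG − |V_th| = 2.57 − 1.2 = 1.37 V.
Since V_SD = 7.24 V ≥ V_ov = 1.37 V, the device is in saturation.
I_D = ½ k_p V_ov² (1 + λ V_SD) = 0.5 × 7.2 × 1.37² × (1 + 0.027 × 7.24) = 8.08 mA.

Saturation; I_D = 8.08 mA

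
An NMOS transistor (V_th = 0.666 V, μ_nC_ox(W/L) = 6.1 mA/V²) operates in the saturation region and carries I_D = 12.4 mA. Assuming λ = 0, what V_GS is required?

V_GS = 2.68 V

In saturation I_D = ½ k_n (V_GS − V_th)², so V_GS − V_th = √(2 I_D / k_n) = √(2 × 12.4 / 6.1) = 2.02 V.
V_GS = 0.666 + 2.02 = 2.68 V.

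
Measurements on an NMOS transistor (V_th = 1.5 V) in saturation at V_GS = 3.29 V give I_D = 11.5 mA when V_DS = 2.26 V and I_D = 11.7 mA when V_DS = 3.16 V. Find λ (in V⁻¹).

With V_GS fixed, I_D ∝ (1 + λ V_DS) in saturation, so I_D2/I_D1 = (1 + λ V_DS2)/(1 + λ V_DS1).
11.7/11.5 = 1.017 = (1 + 3.16 λ)/(1 + 2.26 λ).
Solving: λ (I_D1 V_DS2 − I_D2 V_DS1) = I_D2 − I_D1, so λ = (11.7 − 11.5) / (11.5 × 3.16 − 11.7 × 2.26) = 0.2 / 9.9 = 0.0202 V⁻¹.

λ = 0.0202 V⁻¹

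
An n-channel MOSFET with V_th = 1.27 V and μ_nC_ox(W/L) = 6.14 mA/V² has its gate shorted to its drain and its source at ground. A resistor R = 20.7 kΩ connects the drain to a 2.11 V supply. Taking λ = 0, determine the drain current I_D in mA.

With gate tied to drain, V_GS = V_DS ≥ V_GS − V_th, so the device is in saturation.
KCL at the drain: ½ k_n (V_GS − V_th)² = (V_DD − V_GS)/R.
Let x = V_GS − 1.27. Then 63.5 x² + x − 0.84 = 0, giving x = 0.107 V (positive root), so V_GS = 1.38 V.
I_D = (V_DD − V_GS)/R = (2.11 − 1.38) / 20.7 = 0.0354 mA.

I_D = 0.0354 mA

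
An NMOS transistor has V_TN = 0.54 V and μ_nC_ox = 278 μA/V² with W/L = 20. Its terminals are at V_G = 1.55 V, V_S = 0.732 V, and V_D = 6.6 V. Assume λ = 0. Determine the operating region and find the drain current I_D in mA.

V_GS = V_G − V_S = 1.55 − 0.732 = 0.818 V; V_DS = V_D − V_S = 6.6 − 0.732 = 5.87 V.
k_n = μ_nC_ox · (W/L) = 5.56 mA/V².
V_ov = V_GS − V_TN = 0.818 − 0.54 = 0.278 V.
Since V_DS = 5.87 V ≥ V_ov = 0.278 V, the device is in saturation.
I_D = ½ k_n V_ov² = 0.5 × 5.56 × 0.278² = 0.215 mA.

Saturation; I_D = 0.215 mA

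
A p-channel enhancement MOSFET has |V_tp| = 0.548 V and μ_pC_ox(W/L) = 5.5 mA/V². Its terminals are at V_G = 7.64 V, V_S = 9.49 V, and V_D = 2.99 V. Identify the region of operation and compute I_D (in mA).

V_SG = V_S − V_G = 9.49 − 7.64 = 1.85 V; V_SD = V_S − V_D = 9.49 − 2.99 = 6.5 V.
V_ov = V_SG − |V_tp| = 1.85 − 0.548 = 1.3 V.
Since V_SD = 6.5 V ≥ V_ov = 1.3 V, the device is in saturation.
I_D = ½ k_p V_ov² = 0.5 × 5.5 × 1.3² = 4.66 mA.

Saturation; I_D = 4.66 mA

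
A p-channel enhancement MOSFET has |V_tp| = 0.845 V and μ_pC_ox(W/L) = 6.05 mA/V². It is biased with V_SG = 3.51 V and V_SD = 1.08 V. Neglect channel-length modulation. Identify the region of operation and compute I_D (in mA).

Triode; I_D = 13.9 mA

V_ov = V_SG − |V_tp| = 3.51 − 0.845 = 2.67 V.
Since V_SD = 1.08 V < V_ov = 2.67 V, the device is in the triode region.
I_D = k_p [V_ov · V_SD − ½ V_SD²] = 6.05 × [2.67 × 1.08 − 0.5 × 1.08²] = 13.9 mA.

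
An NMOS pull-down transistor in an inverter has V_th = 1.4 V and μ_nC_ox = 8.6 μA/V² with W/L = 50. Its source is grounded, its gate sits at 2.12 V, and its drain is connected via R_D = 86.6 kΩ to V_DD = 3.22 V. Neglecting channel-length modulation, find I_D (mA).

I_D = 0.0357 mA

V_GS = V_G = 2.12 V, so V_ov = 2.12 − 1.4 = 0.72 V.
k_n = μ_nC_ox · (W/L) = 0.43 mA/V².
Assume saturation: I_D = ½ k_n V_ov² = 0.5 × 0.43 × 0.72² = 0.111 mA, giving V_DS = V_DD − I_D R_D = 3.22 − 0.111 × 86.6 = -6.43 V.
But -6.43 V < V_ov = 0.72 V, so the device is actually in triode.
In triode I_D = k_n[V_ov V_DS − ½ V_DS²] and I_D = (V_DD − V_DS)/R_D. Equating: 18.6 V_DS² − 27.81 V_DS + 3.22 = 0, giving V_DS = 0.126 V (the root below V_ov).
I_D = (3.22 − 0.126) / 86.6 = 0.0357 mA.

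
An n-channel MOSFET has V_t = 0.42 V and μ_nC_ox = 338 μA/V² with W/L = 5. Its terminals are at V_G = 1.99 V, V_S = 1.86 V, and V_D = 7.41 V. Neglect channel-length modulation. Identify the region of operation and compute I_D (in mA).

V_GS = V_G − V_S = 1.99 − 1.86 = 0.13 V; V_DS = V_D − V_S = 7.41 − 1.86 = 5.55 V.
V_GS = 0.13 V < V_t = 0.42 V, so the transistor is in cutoff.

Cutoff; I_D = 0 mA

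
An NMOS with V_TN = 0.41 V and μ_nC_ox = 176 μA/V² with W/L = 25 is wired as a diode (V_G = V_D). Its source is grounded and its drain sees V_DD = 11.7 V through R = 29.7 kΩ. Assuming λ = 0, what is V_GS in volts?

V_GS = 0.818 V

With gate tied to drain, V_GS = V_DS ≥ V_GS − V_TN, so the device is in saturation.
k_n = μ_nC_ox · (W/L) = 4.4 mA/V².
KCL at the drain: ½ k_n (V_GS − V_TN)² = (V_DD − V_GS)/R.
Let x = V_GS − 0.41. Then 65.3 x² + x − 11.29 = 0, giving x = 0.408 V (positive root), so V_GS = 0.818 V.
I_D = (V_DD − V_GS)/R = (11.7 − 0.818) / 29.7 = 0.366 mA.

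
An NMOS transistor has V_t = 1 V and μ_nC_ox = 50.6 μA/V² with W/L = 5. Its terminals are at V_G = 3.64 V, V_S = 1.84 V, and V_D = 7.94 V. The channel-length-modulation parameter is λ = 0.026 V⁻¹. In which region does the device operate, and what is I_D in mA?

Saturation; I_D = 0.0938 mA

V_GS = V_G − V_S = 3.64 − 1.84 = 1.8 V; V_DS = V_D − V_S = 7.94 − 1.84 = 6.1 V.
k_n = μ_nC_ox · (W/L) = 0.253 mA/V².
V_ov = V_GS − V_t = 1.8 − 1 = 0.8 V.
Since V_DS = 6.1 V ≥ V_ov = 0.8 V, the device is in saturation.
I_D = ½ k_n V_ov² (1 + λ V_DS) = 0.5 × 0.253 × 0.8² × (1 + 0.026 × 6.1) = 0.0938 mA.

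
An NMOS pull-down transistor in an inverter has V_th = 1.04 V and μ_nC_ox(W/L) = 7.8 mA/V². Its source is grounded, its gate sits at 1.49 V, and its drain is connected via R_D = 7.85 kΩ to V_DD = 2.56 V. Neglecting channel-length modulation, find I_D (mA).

I_D = 0.313 mA

V_GS = V_G = 1.49 V, so V_ov = 1.49 − 1.04 = 0.45 V.
Assume saturation: I_D = ½ k_n V_ov² = 0.5 × 7.8 × 0.45² = 0.79 mA, giving V_DS = V_DD − I_D R_D = 2.56 − 0.79 × 7.85 = -3.64 V.
But -3.64 V < V_ov = 0.45 V, so the device is actually in triode.
In triode I_D = k_n[V_ov V_DS − ½ V_DS²] and I_D = (V_DD − V_DS)/R_D. Equating: 30.6 V_DS² − 28.55 V_DS + 2.56 = 0, giving V_DS = 0.1 V (the root below V_ov).
I_D = (2.56 − 0.1) / 7.85 = 0.313 mA.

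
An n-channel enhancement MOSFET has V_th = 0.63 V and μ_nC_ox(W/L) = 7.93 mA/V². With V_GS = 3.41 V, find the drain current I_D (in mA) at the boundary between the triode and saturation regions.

At the boundary V_DS = V_ov = V_GS − V_th = 3.41 − 0.63 = 2.78 V.
I_D = ½ k_n V_ov² = 0.5 × 7.93 × 2.78² = 30.6 mA.

I_D = 30.6 mA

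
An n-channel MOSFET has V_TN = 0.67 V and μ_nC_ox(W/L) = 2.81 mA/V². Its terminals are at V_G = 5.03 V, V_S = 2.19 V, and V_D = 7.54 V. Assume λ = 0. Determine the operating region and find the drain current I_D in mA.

Saturation; I_D = 6.62 mA

V_GS = V_G − V_S = 5.03 − 2.19 = 2.84 V; V_DS = V_D − V_S = 7.54 − 2.19 = 5.35 V.
V_ov = V_GS − V_TN = 2.84 − 0.67 = 2.17 V.
Since V_DS = 5.35 V ≥ V_ov = 2.17 V, the device is in saturation.
I_D = ½ k_n V_ov² = 0.5 × 2.81 × 2.17² = 6.62 mA.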